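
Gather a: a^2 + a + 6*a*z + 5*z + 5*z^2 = a^2 + a*(6*z + 1) + 5*z^2 + 5*z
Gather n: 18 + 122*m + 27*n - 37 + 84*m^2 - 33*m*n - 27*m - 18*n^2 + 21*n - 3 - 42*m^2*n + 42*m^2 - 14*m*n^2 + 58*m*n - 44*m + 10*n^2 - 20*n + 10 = 126*m^2 + 51*m + n^2*(-14*m - 8) + n*(-42*m^2 + 25*m + 28) - 12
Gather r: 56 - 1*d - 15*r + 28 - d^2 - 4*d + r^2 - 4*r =-d^2 - 5*d + r^2 - 19*r + 84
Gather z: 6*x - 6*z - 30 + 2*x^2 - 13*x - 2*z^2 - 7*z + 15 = 2*x^2 - 7*x - 2*z^2 - 13*z - 15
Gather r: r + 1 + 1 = r + 2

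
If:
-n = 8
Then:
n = -8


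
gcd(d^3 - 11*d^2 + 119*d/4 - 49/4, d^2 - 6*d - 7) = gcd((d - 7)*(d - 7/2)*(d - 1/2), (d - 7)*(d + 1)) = d - 7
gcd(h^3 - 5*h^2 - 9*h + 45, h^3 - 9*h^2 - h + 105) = h^2 - 2*h - 15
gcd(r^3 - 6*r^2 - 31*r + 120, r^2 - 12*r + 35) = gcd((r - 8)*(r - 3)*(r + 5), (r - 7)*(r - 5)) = 1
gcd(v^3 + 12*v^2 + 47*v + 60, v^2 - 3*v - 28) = v + 4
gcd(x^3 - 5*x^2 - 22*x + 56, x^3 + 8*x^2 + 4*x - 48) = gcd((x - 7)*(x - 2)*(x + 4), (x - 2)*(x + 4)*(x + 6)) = x^2 + 2*x - 8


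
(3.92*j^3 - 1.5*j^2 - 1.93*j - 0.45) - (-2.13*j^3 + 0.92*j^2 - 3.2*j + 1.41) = 6.05*j^3 - 2.42*j^2 + 1.27*j - 1.86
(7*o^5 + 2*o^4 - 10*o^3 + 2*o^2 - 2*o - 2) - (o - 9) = 7*o^5 + 2*o^4 - 10*o^3 + 2*o^2 - 3*o + 7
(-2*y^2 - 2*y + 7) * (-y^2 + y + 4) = 2*y^4 - 17*y^2 - y + 28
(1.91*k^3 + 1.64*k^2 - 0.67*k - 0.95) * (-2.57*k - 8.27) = -4.9087*k^4 - 20.0105*k^3 - 11.8409*k^2 + 7.9824*k + 7.8565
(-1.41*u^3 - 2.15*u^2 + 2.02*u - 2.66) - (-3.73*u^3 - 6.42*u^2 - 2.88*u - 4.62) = 2.32*u^3 + 4.27*u^2 + 4.9*u + 1.96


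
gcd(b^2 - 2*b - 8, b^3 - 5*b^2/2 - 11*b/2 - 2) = b - 4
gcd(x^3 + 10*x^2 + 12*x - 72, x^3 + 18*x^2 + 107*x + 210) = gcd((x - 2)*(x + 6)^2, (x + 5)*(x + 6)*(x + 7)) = x + 6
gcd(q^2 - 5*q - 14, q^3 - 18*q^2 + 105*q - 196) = q - 7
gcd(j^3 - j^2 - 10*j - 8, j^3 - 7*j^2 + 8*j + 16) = j^2 - 3*j - 4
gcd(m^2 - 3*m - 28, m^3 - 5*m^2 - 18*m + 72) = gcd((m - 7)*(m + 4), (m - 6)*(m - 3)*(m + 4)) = m + 4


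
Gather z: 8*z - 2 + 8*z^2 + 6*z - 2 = 8*z^2 + 14*z - 4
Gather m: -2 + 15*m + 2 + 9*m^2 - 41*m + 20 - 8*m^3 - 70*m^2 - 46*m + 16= -8*m^3 - 61*m^2 - 72*m + 36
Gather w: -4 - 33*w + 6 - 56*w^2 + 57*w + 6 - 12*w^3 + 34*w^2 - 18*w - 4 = -12*w^3 - 22*w^2 + 6*w + 4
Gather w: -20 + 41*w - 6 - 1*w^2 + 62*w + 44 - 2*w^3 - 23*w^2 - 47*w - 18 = -2*w^3 - 24*w^2 + 56*w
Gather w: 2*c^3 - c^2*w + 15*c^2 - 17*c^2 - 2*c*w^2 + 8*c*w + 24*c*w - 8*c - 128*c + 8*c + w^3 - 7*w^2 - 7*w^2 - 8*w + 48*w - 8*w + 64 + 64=2*c^3 - 2*c^2 - 128*c + w^3 + w^2*(-2*c - 14) + w*(-c^2 + 32*c + 32) + 128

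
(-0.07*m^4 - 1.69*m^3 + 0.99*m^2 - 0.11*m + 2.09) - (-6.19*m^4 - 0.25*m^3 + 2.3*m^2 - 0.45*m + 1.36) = 6.12*m^4 - 1.44*m^3 - 1.31*m^2 + 0.34*m + 0.73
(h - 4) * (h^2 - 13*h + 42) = h^3 - 17*h^2 + 94*h - 168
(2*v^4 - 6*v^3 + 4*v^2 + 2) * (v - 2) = 2*v^5 - 10*v^4 + 16*v^3 - 8*v^2 + 2*v - 4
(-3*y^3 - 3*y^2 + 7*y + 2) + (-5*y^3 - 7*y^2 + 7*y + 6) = -8*y^3 - 10*y^2 + 14*y + 8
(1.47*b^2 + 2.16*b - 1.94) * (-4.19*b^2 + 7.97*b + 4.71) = -6.1593*b^4 + 2.6655*b^3 + 32.2675*b^2 - 5.2882*b - 9.1374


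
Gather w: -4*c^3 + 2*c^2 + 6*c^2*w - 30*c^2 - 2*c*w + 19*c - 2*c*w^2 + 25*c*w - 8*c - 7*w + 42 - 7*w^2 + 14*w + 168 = -4*c^3 - 28*c^2 + 11*c + w^2*(-2*c - 7) + w*(6*c^2 + 23*c + 7) + 210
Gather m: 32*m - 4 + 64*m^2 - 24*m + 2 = 64*m^2 + 8*m - 2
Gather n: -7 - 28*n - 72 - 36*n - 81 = -64*n - 160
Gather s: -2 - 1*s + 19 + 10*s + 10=9*s + 27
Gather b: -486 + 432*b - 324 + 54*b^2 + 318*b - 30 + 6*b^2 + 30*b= 60*b^2 + 780*b - 840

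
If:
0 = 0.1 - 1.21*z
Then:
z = 0.08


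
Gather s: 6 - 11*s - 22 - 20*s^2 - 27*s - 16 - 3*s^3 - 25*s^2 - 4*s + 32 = -3*s^3 - 45*s^2 - 42*s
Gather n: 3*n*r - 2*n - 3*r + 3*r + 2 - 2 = n*(3*r - 2)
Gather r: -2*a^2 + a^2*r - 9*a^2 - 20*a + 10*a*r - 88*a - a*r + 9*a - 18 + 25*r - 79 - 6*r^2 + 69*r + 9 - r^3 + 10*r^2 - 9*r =-11*a^2 - 99*a - r^3 + 4*r^2 + r*(a^2 + 9*a + 85) - 88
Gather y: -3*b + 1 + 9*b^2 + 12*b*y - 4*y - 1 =9*b^2 - 3*b + y*(12*b - 4)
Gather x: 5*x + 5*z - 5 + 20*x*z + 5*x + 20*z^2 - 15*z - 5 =x*(20*z + 10) + 20*z^2 - 10*z - 10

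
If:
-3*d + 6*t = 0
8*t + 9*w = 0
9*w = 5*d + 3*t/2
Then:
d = 0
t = 0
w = 0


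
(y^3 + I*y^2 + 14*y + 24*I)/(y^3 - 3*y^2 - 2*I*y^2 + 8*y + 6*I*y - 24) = (y + 3*I)/(y - 3)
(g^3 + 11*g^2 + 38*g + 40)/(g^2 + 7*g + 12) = (g^2 + 7*g + 10)/(g + 3)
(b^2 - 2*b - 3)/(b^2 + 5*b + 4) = (b - 3)/(b + 4)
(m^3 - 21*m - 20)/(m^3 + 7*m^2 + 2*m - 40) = (m^2 - 4*m - 5)/(m^2 + 3*m - 10)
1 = 1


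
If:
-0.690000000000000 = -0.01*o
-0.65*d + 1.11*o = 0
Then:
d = 117.83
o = 69.00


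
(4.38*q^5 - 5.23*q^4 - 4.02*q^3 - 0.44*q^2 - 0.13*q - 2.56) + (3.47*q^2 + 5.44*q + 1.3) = 4.38*q^5 - 5.23*q^4 - 4.02*q^3 + 3.03*q^2 + 5.31*q - 1.26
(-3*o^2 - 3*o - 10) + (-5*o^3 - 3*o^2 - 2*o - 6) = -5*o^3 - 6*o^2 - 5*o - 16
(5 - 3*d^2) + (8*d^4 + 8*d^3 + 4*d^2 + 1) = 8*d^4 + 8*d^3 + d^2 + 6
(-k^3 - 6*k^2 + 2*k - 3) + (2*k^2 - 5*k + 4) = -k^3 - 4*k^2 - 3*k + 1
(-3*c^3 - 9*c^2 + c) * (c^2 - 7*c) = -3*c^5 + 12*c^4 + 64*c^3 - 7*c^2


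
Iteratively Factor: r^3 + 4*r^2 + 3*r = (r + 1)*(r^2 + 3*r) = r*(r + 1)*(r + 3)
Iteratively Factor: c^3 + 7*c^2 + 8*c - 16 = (c - 1)*(c^2 + 8*c + 16) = (c - 1)*(c + 4)*(c + 4)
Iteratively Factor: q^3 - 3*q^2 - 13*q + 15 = (q - 5)*(q^2 + 2*q - 3) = (q - 5)*(q + 3)*(q - 1)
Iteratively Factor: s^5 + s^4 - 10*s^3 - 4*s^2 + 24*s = (s - 2)*(s^4 + 3*s^3 - 4*s^2 - 12*s) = (s - 2)*(s + 3)*(s^3 - 4*s) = (s - 2)*(s + 2)*(s + 3)*(s^2 - 2*s) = (s - 2)^2*(s + 2)*(s + 3)*(s)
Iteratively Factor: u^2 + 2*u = (u + 2)*(u)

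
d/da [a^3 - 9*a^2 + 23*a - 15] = 3*a^2 - 18*a + 23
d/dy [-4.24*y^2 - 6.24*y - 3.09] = -8.48*y - 6.24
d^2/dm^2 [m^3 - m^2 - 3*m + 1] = 6*m - 2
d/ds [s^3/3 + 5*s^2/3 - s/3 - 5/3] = s^2 + 10*s/3 - 1/3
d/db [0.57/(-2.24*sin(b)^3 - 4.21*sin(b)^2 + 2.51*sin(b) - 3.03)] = (3.8304*sin(b)^2 + 4.7994*sin(b) - 1.4307)*cos(b)/(2.24*sin(b)^3 + 4.21*sin(b)^2 - 2.51*sin(b) + 3.03)^2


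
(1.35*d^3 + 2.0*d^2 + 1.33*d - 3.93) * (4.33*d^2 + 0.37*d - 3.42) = 5.8455*d^5 + 9.1595*d^4 + 1.8819*d^3 - 23.3648*d^2 - 6.0027*d + 13.4406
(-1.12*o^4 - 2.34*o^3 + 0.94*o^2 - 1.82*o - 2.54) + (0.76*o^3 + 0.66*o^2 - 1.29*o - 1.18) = -1.12*o^4 - 1.58*o^3 + 1.6*o^2 - 3.11*o - 3.72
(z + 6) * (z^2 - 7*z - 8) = z^3 - z^2 - 50*z - 48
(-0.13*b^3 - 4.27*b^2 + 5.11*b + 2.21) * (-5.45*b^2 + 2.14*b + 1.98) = 0.7085*b^5 + 22.9933*b^4 - 37.2447*b^3 - 9.5637*b^2 + 14.8472*b + 4.3758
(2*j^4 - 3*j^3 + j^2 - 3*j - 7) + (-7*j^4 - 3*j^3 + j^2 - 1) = -5*j^4 - 6*j^3 + 2*j^2 - 3*j - 8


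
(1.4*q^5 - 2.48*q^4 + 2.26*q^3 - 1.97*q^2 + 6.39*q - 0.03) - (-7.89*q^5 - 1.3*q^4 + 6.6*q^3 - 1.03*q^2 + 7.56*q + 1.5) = 9.29*q^5 - 1.18*q^4 - 4.34*q^3 - 0.94*q^2 - 1.17*q - 1.53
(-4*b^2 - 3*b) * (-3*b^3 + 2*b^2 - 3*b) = 12*b^5 + b^4 + 6*b^3 + 9*b^2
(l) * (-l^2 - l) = -l^3 - l^2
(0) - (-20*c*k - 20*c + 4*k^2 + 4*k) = 20*c*k + 20*c - 4*k^2 - 4*k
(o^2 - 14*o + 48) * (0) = 0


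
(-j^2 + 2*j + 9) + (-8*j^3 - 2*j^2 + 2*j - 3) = -8*j^3 - 3*j^2 + 4*j + 6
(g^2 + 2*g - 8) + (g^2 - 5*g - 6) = 2*g^2 - 3*g - 14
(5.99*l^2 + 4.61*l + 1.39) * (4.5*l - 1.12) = 26.955*l^3 + 14.0362*l^2 + 1.0918*l - 1.5568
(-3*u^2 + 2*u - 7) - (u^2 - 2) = -4*u^2 + 2*u - 5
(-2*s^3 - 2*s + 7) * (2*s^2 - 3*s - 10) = -4*s^5 + 6*s^4 + 16*s^3 + 20*s^2 - s - 70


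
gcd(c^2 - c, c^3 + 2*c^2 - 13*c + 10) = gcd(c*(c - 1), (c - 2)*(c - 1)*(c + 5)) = c - 1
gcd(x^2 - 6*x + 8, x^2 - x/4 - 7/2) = x - 2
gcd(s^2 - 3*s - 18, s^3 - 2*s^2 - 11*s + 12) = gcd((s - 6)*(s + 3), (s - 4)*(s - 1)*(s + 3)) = s + 3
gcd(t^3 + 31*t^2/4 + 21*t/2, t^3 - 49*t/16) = t^2 + 7*t/4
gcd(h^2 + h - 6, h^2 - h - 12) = h + 3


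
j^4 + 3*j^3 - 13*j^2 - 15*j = j*(j - 3)*(j + 1)*(j + 5)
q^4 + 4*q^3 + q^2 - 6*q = q*(q - 1)*(q + 2)*(q + 3)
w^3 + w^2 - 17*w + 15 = (w - 3)*(w - 1)*(w + 5)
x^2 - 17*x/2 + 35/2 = (x - 5)*(x - 7/2)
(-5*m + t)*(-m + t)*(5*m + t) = 25*m^3 - 25*m^2*t - m*t^2 + t^3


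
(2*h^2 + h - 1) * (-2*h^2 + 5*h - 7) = -4*h^4 + 8*h^3 - 7*h^2 - 12*h + 7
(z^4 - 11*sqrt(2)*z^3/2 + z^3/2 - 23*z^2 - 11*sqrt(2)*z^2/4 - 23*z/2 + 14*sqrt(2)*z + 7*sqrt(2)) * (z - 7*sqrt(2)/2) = z^5 - 9*sqrt(2)*z^4 + z^4/2 - 9*sqrt(2)*z^3/2 + 31*z^3/2 + 31*z^2/4 + 189*sqrt(2)*z^2/2 - 98*z + 189*sqrt(2)*z/4 - 49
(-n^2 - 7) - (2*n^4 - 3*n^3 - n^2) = -2*n^4 + 3*n^3 - 7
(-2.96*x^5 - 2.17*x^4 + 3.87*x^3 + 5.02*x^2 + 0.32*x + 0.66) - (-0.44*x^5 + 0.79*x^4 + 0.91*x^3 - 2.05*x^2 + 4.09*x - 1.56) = -2.52*x^5 - 2.96*x^4 + 2.96*x^3 + 7.07*x^2 - 3.77*x + 2.22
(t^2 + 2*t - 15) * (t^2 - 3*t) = t^4 - t^3 - 21*t^2 + 45*t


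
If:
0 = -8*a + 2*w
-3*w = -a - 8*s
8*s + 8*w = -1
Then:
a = -1/43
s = -11/344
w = -4/43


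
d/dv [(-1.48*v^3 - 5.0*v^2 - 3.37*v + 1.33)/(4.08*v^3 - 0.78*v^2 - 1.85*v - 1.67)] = (3.5527136788005e-15*v^5 + 21.5544*v^4 + 32.9752*v^3 - 2.243*v^2 + 18.7748*v + 8.0884)/(16.6464*v^6 - 6.3648*v^5 - 14.4876*v^4 - 10.7412*v^3 + 6.0277*v^2 + 6.179*v + 2.7889)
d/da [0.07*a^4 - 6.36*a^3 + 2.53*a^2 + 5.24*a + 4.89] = 0.28*a^3 - 19.08*a^2 + 5.06*a + 5.24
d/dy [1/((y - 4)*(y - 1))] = (5 - 2*y)/(y^4 - 10*y^3 + 33*y^2 - 40*y + 16)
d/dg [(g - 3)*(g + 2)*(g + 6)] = 3*g^2 + 10*g - 12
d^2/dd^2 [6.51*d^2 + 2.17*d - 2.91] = 13.0200000000000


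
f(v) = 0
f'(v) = 0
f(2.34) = 0.00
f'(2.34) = 0.00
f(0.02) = 0.00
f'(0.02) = 0.00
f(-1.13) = 0.00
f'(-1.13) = 0.00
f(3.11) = 0.00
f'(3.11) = 0.00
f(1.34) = 0.00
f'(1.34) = 0.00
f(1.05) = 0.00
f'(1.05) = 0.00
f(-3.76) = 0.00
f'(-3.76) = 0.00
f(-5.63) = 0.00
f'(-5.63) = 0.00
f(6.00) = 0.00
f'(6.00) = 0.00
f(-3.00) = 0.00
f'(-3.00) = 0.00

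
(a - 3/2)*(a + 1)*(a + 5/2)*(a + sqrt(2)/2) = a^4 + sqrt(2)*a^3/2 + 2*a^3 - 11*a^2/4 + sqrt(2)*a^2 - 15*a/4 - 11*sqrt(2)*a/8 - 15*sqrt(2)/8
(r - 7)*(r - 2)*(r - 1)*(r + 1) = r^4 - 9*r^3 + 13*r^2 + 9*r - 14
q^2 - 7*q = q*(q - 7)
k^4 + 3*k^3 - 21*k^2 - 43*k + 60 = (k - 4)*(k - 1)*(k + 3)*(k + 5)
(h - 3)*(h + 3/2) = h^2 - 3*h/2 - 9/2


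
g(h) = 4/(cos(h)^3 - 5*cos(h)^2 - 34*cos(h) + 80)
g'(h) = 4*(3*sin(h)*cos(h)^2 - 10*sin(h)*cos(h) - 34*sin(h))/(cos(h)^3 - 5*cos(h)^2 - 34*cos(h) + 80)^2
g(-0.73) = 0.08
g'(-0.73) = 0.04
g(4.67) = 0.05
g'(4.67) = 0.02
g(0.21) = 0.09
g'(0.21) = -0.02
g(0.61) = 0.08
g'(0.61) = -0.04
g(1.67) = 0.05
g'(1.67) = -0.02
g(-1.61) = 0.05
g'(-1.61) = 0.02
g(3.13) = 0.04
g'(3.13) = -0.00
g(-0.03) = 0.10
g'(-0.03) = 0.00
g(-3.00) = 0.04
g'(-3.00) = 0.00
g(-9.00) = 0.04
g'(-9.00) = 0.00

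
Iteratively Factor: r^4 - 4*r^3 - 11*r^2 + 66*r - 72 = (r + 4)*(r^3 - 8*r^2 + 21*r - 18) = (r - 3)*(r + 4)*(r^2 - 5*r + 6) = (r - 3)*(r - 2)*(r + 4)*(r - 3)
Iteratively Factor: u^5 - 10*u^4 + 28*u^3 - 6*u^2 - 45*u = (u - 3)*(u^4 - 7*u^3 + 7*u^2 + 15*u) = (u - 3)*(u + 1)*(u^3 - 8*u^2 + 15*u) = (u - 3)^2*(u + 1)*(u^2 - 5*u) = u*(u - 3)^2*(u + 1)*(u - 5)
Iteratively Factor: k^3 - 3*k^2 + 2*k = (k - 2)*(k^2 - k) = (k - 2)*(k - 1)*(k)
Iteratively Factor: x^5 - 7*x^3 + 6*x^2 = (x + 3)*(x^4 - 3*x^3 + 2*x^2) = x*(x + 3)*(x^3 - 3*x^2 + 2*x) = x^2*(x + 3)*(x^2 - 3*x + 2) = x^2*(x - 1)*(x + 3)*(x - 2)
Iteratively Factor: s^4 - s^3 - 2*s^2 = (s + 1)*(s^3 - 2*s^2) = s*(s + 1)*(s^2 - 2*s) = s*(s - 2)*(s + 1)*(s)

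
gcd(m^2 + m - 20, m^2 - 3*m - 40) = m + 5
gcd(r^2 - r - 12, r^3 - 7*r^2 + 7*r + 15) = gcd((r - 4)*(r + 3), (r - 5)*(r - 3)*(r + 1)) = 1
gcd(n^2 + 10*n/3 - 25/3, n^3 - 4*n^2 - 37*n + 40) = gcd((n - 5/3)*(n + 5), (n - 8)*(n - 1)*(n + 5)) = n + 5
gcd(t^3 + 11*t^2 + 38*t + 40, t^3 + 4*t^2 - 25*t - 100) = t^2 + 9*t + 20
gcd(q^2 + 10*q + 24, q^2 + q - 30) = q + 6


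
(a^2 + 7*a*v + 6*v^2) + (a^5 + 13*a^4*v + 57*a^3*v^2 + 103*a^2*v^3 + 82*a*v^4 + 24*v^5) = a^5 + 13*a^4*v + 57*a^3*v^2 + 103*a^2*v^3 + a^2 + 82*a*v^4 + 7*a*v + 24*v^5 + 6*v^2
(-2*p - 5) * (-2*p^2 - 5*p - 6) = 4*p^3 + 20*p^2 + 37*p + 30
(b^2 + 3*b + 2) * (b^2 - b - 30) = b^4 + 2*b^3 - 31*b^2 - 92*b - 60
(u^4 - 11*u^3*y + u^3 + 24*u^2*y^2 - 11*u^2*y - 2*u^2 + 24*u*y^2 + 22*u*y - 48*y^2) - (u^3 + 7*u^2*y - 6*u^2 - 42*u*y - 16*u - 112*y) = u^4 - 11*u^3*y + 24*u^2*y^2 - 18*u^2*y + 4*u^2 + 24*u*y^2 + 64*u*y + 16*u - 48*y^2 + 112*y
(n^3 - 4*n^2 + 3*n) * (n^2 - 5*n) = n^5 - 9*n^4 + 23*n^3 - 15*n^2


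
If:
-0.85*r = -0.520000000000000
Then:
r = 0.61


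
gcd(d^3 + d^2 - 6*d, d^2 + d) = d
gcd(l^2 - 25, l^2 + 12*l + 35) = l + 5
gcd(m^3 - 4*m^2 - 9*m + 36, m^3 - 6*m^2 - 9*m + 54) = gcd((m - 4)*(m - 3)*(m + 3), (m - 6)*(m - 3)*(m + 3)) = m^2 - 9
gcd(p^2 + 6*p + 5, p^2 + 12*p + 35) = p + 5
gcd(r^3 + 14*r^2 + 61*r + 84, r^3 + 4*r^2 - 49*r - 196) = r^2 + 11*r + 28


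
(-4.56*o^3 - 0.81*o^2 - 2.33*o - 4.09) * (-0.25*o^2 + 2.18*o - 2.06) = 1.14*o^5 - 9.7383*o^4 + 8.2103*o^3 - 2.3883*o^2 - 4.1164*o + 8.4254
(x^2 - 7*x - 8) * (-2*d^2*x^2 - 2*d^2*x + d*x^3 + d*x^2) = -2*d^2*x^4 + 12*d^2*x^3 + 30*d^2*x^2 + 16*d^2*x + d*x^5 - 6*d*x^4 - 15*d*x^3 - 8*d*x^2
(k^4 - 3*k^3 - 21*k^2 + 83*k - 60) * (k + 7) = k^5 + 4*k^4 - 42*k^3 - 64*k^2 + 521*k - 420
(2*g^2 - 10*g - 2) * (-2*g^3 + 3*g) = -4*g^5 + 20*g^4 + 10*g^3 - 30*g^2 - 6*g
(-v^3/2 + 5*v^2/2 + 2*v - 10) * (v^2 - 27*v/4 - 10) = -v^5/2 + 47*v^4/8 - 79*v^3/8 - 97*v^2/2 + 95*v/2 + 100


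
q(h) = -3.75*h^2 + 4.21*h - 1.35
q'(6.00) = -40.79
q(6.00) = -111.09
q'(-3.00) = 26.71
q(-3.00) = -47.73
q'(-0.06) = 4.66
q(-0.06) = -1.62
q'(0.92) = -2.69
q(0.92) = -0.65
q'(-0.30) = 6.46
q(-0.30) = -2.95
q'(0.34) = 1.66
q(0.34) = -0.35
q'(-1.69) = 16.88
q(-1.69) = -19.18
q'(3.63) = -23.02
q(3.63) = -35.48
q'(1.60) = -7.79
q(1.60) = -4.21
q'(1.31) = -5.62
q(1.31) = -2.27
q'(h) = 4.21 - 7.5*h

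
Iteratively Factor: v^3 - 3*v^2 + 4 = (v - 2)*(v^2 - v - 2) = (v - 2)^2*(v + 1)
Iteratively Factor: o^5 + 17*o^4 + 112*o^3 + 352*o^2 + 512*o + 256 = (o + 4)*(o^4 + 13*o^3 + 60*o^2 + 112*o + 64) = (o + 4)^2*(o^3 + 9*o^2 + 24*o + 16) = (o + 1)*(o + 4)^2*(o^2 + 8*o + 16) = (o + 1)*(o + 4)^3*(o + 4)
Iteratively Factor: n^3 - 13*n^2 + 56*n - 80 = (n - 4)*(n^2 - 9*n + 20) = (n - 4)^2*(n - 5)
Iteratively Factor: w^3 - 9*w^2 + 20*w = (w - 4)*(w^2 - 5*w) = (w - 5)*(w - 4)*(w)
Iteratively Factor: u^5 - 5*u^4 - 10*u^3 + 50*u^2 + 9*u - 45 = (u + 3)*(u^4 - 8*u^3 + 14*u^2 + 8*u - 15) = (u + 1)*(u + 3)*(u^3 - 9*u^2 + 23*u - 15) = (u - 3)*(u + 1)*(u + 3)*(u^2 - 6*u + 5) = (u - 5)*(u - 3)*(u + 1)*(u + 3)*(u - 1)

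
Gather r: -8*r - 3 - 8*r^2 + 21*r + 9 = -8*r^2 + 13*r + 6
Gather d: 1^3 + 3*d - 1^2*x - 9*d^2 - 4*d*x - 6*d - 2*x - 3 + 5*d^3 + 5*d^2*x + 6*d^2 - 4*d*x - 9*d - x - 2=5*d^3 + d^2*(5*x - 3) + d*(-8*x - 12) - 4*x - 4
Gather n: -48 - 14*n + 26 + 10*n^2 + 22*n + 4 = 10*n^2 + 8*n - 18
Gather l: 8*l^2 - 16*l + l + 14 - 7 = 8*l^2 - 15*l + 7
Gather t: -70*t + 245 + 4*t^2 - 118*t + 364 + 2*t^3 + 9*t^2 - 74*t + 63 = 2*t^3 + 13*t^2 - 262*t + 672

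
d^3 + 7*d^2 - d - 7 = (d - 1)*(d + 1)*(d + 7)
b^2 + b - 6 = (b - 2)*(b + 3)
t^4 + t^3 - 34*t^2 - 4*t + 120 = (t - 5)*(t - 2)*(t + 2)*(t + 6)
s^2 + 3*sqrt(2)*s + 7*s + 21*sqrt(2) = (s + 7)*(s + 3*sqrt(2))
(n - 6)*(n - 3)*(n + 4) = n^3 - 5*n^2 - 18*n + 72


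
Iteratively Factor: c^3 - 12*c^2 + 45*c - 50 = (c - 5)*(c^2 - 7*c + 10) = (c - 5)*(c - 2)*(c - 5)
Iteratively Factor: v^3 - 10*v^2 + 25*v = (v - 5)*(v^2 - 5*v) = v*(v - 5)*(v - 5)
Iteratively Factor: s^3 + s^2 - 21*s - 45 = (s + 3)*(s^2 - 2*s - 15) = (s - 5)*(s + 3)*(s + 3)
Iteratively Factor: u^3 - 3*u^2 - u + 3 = (u - 1)*(u^2 - 2*u - 3) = (u - 3)*(u - 1)*(u + 1)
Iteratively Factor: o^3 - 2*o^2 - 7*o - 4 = (o + 1)*(o^2 - 3*o - 4) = (o - 4)*(o + 1)*(o + 1)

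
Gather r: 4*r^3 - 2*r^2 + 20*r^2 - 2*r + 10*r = 4*r^3 + 18*r^2 + 8*r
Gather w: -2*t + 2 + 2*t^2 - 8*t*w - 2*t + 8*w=2*t^2 - 4*t + w*(8 - 8*t) + 2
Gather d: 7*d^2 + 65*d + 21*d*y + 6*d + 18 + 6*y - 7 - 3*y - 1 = 7*d^2 + d*(21*y + 71) + 3*y + 10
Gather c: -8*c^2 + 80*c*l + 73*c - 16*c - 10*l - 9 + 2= -8*c^2 + c*(80*l + 57) - 10*l - 7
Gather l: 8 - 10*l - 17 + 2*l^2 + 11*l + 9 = 2*l^2 + l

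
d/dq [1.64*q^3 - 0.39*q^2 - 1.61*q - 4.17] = 4.92*q^2 - 0.78*q - 1.61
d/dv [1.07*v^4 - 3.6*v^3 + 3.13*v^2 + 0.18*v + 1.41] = 4.28*v^3 - 10.8*v^2 + 6.26*v + 0.18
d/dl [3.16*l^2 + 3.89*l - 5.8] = 6.32*l + 3.89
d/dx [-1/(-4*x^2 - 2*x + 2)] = (-4*x - 1)/(2*(2*x^2 + x - 1)^2)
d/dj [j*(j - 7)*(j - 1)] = 3*j^2 - 16*j + 7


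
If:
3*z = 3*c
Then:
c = z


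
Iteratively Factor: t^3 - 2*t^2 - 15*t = (t - 5)*(t^2 + 3*t) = t*(t - 5)*(t + 3)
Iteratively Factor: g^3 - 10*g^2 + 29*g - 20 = (g - 1)*(g^2 - 9*g + 20) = (g - 5)*(g - 1)*(g - 4)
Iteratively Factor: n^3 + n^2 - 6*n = (n + 3)*(n^2 - 2*n) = (n - 2)*(n + 3)*(n)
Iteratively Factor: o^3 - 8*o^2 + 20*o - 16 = (o - 2)*(o^2 - 6*o + 8) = (o - 2)^2*(o - 4)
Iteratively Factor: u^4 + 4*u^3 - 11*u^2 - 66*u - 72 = (u - 4)*(u^3 + 8*u^2 + 21*u + 18) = (u - 4)*(u + 3)*(u^2 + 5*u + 6) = (u - 4)*(u + 2)*(u + 3)*(u + 3)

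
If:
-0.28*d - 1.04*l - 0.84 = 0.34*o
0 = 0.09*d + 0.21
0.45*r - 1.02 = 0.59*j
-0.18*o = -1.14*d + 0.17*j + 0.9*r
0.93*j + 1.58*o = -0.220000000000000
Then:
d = -2.33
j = -3.76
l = -0.86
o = 2.07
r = -2.66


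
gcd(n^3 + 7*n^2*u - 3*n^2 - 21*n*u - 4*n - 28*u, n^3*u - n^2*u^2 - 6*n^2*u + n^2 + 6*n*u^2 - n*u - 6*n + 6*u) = 1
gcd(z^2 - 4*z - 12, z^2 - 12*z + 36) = z - 6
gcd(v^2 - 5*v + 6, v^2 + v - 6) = v - 2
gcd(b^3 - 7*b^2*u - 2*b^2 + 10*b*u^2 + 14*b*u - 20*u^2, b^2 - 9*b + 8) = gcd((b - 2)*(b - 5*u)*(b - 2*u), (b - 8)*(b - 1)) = 1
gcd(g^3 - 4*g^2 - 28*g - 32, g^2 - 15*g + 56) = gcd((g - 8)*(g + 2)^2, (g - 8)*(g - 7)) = g - 8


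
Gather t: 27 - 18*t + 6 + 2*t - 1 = 32 - 16*t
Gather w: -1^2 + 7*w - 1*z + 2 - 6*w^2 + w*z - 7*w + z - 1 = -6*w^2 + w*z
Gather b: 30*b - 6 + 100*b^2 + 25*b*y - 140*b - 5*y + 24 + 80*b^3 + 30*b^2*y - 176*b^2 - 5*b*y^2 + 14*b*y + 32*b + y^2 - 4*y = 80*b^3 + b^2*(30*y - 76) + b*(-5*y^2 + 39*y - 78) + y^2 - 9*y + 18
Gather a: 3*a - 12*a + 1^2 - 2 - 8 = -9*a - 9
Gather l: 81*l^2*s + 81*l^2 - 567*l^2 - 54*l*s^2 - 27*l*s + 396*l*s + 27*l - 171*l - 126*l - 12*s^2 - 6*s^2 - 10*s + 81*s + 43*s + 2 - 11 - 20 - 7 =l^2*(81*s - 486) + l*(-54*s^2 + 369*s - 270) - 18*s^2 + 114*s - 36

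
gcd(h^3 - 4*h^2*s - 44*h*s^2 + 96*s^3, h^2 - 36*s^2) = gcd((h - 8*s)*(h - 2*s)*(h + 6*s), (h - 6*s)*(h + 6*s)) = h + 6*s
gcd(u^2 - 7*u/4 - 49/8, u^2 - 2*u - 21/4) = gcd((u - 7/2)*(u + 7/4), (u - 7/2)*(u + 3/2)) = u - 7/2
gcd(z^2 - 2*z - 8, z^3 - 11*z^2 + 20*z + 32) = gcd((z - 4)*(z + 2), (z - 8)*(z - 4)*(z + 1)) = z - 4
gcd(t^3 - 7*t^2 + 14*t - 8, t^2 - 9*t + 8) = t - 1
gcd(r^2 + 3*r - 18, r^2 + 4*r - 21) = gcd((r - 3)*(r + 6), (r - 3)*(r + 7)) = r - 3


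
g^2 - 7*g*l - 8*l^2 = (g - 8*l)*(g + l)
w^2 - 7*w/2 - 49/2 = (w - 7)*(w + 7/2)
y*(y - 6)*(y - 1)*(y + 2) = y^4 - 5*y^3 - 8*y^2 + 12*y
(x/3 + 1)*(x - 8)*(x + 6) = x^3/3 + x^2/3 - 18*x - 48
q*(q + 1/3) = q^2 + q/3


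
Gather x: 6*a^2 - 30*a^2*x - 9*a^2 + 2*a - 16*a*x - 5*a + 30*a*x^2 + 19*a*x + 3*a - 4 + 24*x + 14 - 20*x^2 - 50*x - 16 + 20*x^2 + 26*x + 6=-3*a^2 + 30*a*x^2 + x*(-30*a^2 + 3*a)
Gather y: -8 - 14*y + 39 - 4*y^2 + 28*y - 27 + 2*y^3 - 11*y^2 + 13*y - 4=2*y^3 - 15*y^2 + 27*y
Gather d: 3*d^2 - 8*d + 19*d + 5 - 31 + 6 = 3*d^2 + 11*d - 20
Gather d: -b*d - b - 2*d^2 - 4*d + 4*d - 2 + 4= -b*d - b - 2*d^2 + 2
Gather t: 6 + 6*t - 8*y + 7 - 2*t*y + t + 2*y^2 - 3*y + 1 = t*(7 - 2*y) + 2*y^2 - 11*y + 14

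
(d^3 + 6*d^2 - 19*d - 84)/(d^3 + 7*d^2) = (d^2 - d - 12)/d^2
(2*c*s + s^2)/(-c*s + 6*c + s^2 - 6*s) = s*(2*c + s)/(-c*s + 6*c + s^2 - 6*s)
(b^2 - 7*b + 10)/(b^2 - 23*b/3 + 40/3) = 3*(b - 2)/(3*b - 8)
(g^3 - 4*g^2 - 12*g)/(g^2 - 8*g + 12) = g*(g + 2)/(g - 2)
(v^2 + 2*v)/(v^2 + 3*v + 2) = v/(v + 1)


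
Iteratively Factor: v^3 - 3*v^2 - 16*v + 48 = (v - 4)*(v^2 + v - 12) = (v - 4)*(v - 3)*(v + 4)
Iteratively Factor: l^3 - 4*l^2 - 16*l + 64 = (l - 4)*(l^2 - 16) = (l - 4)*(l + 4)*(l - 4)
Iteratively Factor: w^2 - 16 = (w + 4)*(w - 4)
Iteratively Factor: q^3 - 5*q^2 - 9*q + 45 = (q + 3)*(q^2 - 8*q + 15) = (q - 3)*(q + 3)*(q - 5)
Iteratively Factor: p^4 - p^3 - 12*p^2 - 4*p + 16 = (p + 2)*(p^3 - 3*p^2 - 6*p + 8) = (p - 1)*(p + 2)*(p^2 - 2*p - 8) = (p - 1)*(p + 2)^2*(p - 4)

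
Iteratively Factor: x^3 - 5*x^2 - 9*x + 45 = (x + 3)*(x^2 - 8*x + 15) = (x - 3)*(x + 3)*(x - 5)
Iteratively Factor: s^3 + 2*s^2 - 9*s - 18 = (s - 3)*(s^2 + 5*s + 6) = (s - 3)*(s + 2)*(s + 3)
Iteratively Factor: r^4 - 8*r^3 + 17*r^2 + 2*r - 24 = (r - 3)*(r^3 - 5*r^2 + 2*r + 8) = (r - 3)*(r + 1)*(r^2 - 6*r + 8) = (r - 4)*(r - 3)*(r + 1)*(r - 2)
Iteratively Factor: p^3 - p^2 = (p)*(p^2 - p) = p*(p - 1)*(p)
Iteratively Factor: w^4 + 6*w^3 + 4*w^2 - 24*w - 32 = (w - 2)*(w^3 + 8*w^2 + 20*w + 16) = (w - 2)*(w + 2)*(w^2 + 6*w + 8) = (w - 2)*(w + 2)^2*(w + 4)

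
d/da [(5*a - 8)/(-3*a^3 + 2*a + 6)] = (-15*a^3 + 10*a + (5*a - 8)*(9*a^2 - 2) + 30)/(-3*a^3 + 2*a + 6)^2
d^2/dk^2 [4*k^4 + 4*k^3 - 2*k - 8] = 24*k*(2*k + 1)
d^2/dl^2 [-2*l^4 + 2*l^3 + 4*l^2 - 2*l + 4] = -24*l^2 + 12*l + 8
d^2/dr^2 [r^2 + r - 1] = 2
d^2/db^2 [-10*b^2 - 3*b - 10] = -20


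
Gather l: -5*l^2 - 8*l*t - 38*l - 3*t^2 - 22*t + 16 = -5*l^2 + l*(-8*t - 38) - 3*t^2 - 22*t + 16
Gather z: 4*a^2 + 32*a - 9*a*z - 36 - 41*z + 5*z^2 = 4*a^2 + 32*a + 5*z^2 + z*(-9*a - 41) - 36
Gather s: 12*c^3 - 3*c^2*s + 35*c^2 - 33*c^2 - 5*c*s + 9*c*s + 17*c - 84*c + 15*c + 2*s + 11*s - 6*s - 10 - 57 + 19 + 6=12*c^3 + 2*c^2 - 52*c + s*(-3*c^2 + 4*c + 7) - 42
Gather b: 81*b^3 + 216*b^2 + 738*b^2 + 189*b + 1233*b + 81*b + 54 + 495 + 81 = 81*b^3 + 954*b^2 + 1503*b + 630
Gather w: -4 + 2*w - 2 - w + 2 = w - 4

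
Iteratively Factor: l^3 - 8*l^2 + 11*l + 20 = (l - 4)*(l^2 - 4*l - 5) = (l - 5)*(l - 4)*(l + 1)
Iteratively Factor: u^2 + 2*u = (u + 2)*(u)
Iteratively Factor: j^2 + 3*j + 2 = (j + 1)*(j + 2)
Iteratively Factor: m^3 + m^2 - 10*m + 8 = (m - 1)*(m^2 + 2*m - 8) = (m - 1)*(m + 4)*(m - 2)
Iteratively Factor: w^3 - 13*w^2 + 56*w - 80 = (w - 5)*(w^2 - 8*w + 16) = (w - 5)*(w - 4)*(w - 4)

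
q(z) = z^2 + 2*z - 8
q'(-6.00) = -10.00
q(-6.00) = 16.00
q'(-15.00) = -28.00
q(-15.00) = 187.00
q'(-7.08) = -12.16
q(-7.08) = 27.97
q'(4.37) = 10.74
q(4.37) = 19.84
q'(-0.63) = 0.74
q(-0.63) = -8.86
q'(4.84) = 11.68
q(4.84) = 25.11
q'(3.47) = 8.94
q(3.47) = 10.98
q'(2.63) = 7.26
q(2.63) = 4.18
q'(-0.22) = 1.56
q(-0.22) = -8.39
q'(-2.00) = -2.00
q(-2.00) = -8.00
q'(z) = 2*z + 2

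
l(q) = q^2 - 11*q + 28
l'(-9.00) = -29.00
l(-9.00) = 208.00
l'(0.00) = -11.00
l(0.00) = 28.00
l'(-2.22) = -15.44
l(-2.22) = 57.35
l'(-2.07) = -15.14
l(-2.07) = 55.05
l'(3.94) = -3.12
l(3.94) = 0.18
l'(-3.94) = -18.88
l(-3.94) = 86.86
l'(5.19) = -0.62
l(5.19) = -2.15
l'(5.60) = 0.20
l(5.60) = -2.24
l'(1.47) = -8.06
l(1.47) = 13.99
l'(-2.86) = -16.72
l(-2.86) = 67.64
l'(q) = 2*q - 11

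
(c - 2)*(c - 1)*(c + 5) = c^3 + 2*c^2 - 13*c + 10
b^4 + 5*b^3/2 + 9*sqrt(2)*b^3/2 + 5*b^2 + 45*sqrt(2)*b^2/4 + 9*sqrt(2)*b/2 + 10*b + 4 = (b + 1/2)*(b + 2)*(b + sqrt(2)/2)*(b + 4*sqrt(2))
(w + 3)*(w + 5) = w^2 + 8*w + 15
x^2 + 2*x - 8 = (x - 2)*(x + 4)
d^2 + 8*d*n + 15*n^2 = (d + 3*n)*(d + 5*n)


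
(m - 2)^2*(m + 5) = m^3 + m^2 - 16*m + 20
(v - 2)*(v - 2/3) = v^2 - 8*v/3 + 4/3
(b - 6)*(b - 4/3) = b^2 - 22*b/3 + 8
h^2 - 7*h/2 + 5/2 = (h - 5/2)*(h - 1)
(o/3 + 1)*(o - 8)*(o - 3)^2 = o^4/3 - 11*o^3/3 + 5*o^2 + 33*o - 72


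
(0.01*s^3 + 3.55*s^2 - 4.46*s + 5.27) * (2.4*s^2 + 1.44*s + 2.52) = 0.024*s^5 + 8.5344*s^4 - 5.5668*s^3 + 15.1716*s^2 - 3.6504*s + 13.2804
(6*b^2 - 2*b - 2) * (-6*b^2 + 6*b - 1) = -36*b^4 + 48*b^3 - 6*b^2 - 10*b + 2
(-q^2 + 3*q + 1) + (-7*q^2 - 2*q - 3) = -8*q^2 + q - 2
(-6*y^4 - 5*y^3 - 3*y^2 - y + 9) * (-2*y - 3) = 12*y^5 + 28*y^4 + 21*y^3 + 11*y^2 - 15*y - 27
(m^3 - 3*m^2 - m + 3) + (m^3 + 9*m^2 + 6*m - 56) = 2*m^3 + 6*m^2 + 5*m - 53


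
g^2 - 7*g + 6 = (g - 6)*(g - 1)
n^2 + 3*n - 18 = (n - 3)*(n + 6)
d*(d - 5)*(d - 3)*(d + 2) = d^4 - 6*d^3 - d^2 + 30*d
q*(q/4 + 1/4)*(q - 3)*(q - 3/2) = q^4/4 - 7*q^3/8 + 9*q/8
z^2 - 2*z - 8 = (z - 4)*(z + 2)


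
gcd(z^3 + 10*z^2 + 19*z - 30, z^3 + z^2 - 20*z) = z + 5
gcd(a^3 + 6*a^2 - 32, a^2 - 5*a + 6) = a - 2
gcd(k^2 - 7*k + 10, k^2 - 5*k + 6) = k - 2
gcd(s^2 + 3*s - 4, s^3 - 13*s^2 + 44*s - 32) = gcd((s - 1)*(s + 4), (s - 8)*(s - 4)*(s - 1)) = s - 1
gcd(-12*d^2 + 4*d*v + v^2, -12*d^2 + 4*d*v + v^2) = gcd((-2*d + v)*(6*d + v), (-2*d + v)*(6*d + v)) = -12*d^2 + 4*d*v + v^2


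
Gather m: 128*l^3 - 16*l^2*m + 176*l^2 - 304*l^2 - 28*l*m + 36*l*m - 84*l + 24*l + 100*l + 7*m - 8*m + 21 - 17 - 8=128*l^3 - 128*l^2 + 40*l + m*(-16*l^2 + 8*l - 1) - 4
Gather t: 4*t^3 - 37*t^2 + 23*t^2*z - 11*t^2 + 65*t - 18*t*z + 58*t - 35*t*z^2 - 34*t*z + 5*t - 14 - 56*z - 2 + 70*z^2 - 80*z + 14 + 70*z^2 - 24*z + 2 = 4*t^3 + t^2*(23*z - 48) + t*(-35*z^2 - 52*z + 128) + 140*z^2 - 160*z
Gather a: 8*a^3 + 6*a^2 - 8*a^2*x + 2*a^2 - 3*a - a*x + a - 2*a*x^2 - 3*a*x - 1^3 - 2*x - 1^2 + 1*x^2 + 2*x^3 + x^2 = 8*a^3 + a^2*(8 - 8*x) + a*(-2*x^2 - 4*x - 2) + 2*x^3 + 2*x^2 - 2*x - 2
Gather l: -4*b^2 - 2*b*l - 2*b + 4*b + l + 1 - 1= -4*b^2 + 2*b + l*(1 - 2*b)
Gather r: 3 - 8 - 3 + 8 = 0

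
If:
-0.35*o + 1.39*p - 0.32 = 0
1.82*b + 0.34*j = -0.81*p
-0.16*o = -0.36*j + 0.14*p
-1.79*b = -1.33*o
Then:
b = -0.09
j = 0.02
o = -0.12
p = 0.20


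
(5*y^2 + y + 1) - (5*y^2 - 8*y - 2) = 9*y + 3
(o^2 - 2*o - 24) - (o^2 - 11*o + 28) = 9*o - 52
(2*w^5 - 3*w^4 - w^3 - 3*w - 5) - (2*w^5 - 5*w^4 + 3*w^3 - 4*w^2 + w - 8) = 2*w^4 - 4*w^3 + 4*w^2 - 4*w + 3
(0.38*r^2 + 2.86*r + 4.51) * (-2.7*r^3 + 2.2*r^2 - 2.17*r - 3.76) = -1.026*r^5 - 6.886*r^4 - 6.7096*r^3 + 2.287*r^2 - 20.5403*r - 16.9576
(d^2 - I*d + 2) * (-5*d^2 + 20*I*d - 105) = -5*d^4 + 25*I*d^3 - 95*d^2 + 145*I*d - 210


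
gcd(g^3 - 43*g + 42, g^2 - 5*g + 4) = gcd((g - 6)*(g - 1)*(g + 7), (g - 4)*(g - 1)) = g - 1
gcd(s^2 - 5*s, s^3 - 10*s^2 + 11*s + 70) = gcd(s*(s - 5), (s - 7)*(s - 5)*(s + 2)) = s - 5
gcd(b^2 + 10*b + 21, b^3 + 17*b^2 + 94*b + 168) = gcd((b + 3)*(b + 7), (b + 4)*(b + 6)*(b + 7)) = b + 7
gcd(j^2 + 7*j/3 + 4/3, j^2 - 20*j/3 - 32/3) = j + 4/3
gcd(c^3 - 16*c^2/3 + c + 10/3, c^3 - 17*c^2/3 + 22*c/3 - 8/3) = c - 1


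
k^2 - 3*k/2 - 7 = (k - 7/2)*(k + 2)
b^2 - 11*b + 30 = (b - 6)*(b - 5)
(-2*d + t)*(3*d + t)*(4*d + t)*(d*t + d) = -24*d^4*t - 24*d^4 - 2*d^3*t^2 - 2*d^3*t + 5*d^2*t^3 + 5*d^2*t^2 + d*t^4 + d*t^3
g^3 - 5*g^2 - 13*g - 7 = (g - 7)*(g + 1)^2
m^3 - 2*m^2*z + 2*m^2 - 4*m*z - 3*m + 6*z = (m - 1)*(m + 3)*(m - 2*z)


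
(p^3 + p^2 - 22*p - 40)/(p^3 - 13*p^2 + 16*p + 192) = (p^3 + p^2 - 22*p - 40)/(p^3 - 13*p^2 + 16*p + 192)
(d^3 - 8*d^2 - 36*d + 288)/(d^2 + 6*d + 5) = (d^3 - 8*d^2 - 36*d + 288)/(d^2 + 6*d + 5)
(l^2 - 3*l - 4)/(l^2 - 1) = (l - 4)/(l - 1)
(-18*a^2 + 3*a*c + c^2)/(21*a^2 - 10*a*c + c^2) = (-6*a - c)/(7*a - c)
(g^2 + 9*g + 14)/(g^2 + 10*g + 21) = (g + 2)/(g + 3)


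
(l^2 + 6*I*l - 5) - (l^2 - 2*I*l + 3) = 8*I*l - 8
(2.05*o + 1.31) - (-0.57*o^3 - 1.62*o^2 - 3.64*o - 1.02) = 0.57*o^3 + 1.62*o^2 + 5.69*o + 2.33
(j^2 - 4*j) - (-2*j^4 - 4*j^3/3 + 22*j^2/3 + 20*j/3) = 2*j^4 + 4*j^3/3 - 19*j^2/3 - 32*j/3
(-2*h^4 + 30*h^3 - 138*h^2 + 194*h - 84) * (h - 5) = -2*h^5 + 40*h^4 - 288*h^3 + 884*h^2 - 1054*h + 420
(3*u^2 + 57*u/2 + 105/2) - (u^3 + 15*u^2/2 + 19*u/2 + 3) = -u^3 - 9*u^2/2 + 19*u + 99/2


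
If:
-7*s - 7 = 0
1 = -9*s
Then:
No Solution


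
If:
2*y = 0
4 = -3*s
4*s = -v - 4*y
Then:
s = -4/3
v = 16/3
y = 0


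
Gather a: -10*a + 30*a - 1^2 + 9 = 20*a + 8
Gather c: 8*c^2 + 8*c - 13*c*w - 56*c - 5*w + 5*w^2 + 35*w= 8*c^2 + c*(-13*w - 48) + 5*w^2 + 30*w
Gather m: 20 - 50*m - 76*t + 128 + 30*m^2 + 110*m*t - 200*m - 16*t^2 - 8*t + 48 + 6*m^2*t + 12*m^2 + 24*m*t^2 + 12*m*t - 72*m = m^2*(6*t + 42) + m*(24*t^2 + 122*t - 322) - 16*t^2 - 84*t + 196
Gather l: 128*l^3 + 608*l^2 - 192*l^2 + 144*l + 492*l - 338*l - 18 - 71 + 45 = 128*l^3 + 416*l^2 + 298*l - 44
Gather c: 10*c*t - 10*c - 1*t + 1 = c*(10*t - 10) - t + 1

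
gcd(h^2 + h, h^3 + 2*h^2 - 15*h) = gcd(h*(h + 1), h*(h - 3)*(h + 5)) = h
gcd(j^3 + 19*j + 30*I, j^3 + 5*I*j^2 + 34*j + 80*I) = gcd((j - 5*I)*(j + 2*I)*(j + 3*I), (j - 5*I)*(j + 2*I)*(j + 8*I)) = j^2 - 3*I*j + 10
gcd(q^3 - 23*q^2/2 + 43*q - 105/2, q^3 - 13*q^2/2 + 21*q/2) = q^2 - 13*q/2 + 21/2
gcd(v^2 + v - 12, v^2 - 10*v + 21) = v - 3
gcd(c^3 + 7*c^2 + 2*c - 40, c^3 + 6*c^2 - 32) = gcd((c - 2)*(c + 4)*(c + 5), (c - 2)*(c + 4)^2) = c^2 + 2*c - 8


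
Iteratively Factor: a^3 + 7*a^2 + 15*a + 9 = (a + 1)*(a^2 + 6*a + 9) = (a + 1)*(a + 3)*(a + 3)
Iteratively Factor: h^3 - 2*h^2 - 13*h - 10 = (h + 1)*(h^2 - 3*h - 10) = (h + 1)*(h + 2)*(h - 5)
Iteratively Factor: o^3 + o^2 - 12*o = (o - 3)*(o^2 + 4*o) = o*(o - 3)*(o + 4)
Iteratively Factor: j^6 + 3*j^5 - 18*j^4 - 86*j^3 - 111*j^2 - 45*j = (j + 3)*(j^5 - 18*j^3 - 32*j^2 - 15*j) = (j - 5)*(j + 3)*(j^4 + 5*j^3 + 7*j^2 + 3*j) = (j - 5)*(j + 1)*(j + 3)*(j^3 + 4*j^2 + 3*j) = j*(j - 5)*(j + 1)*(j + 3)*(j^2 + 4*j + 3) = j*(j - 5)*(j + 1)^2*(j + 3)*(j + 3)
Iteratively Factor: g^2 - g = (g)*(g - 1)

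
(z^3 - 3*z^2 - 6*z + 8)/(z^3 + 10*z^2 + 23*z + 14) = (z^2 - 5*z + 4)/(z^2 + 8*z + 7)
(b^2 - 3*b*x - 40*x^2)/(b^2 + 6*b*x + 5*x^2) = (b - 8*x)/(b + x)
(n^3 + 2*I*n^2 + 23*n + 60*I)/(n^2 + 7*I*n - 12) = n - 5*I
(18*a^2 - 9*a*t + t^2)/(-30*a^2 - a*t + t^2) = (-3*a + t)/(5*a + t)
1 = 1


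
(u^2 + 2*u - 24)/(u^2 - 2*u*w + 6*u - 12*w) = (u - 4)/(u - 2*w)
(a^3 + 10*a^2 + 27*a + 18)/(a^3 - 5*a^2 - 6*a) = (a^2 + 9*a + 18)/(a*(a - 6))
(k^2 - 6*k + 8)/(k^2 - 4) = (k - 4)/(k + 2)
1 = 1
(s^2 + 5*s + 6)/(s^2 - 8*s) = (s^2 + 5*s + 6)/(s*(s - 8))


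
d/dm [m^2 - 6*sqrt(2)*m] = 2*m - 6*sqrt(2)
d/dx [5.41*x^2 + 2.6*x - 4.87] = 10.82*x + 2.6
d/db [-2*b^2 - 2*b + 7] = -4*b - 2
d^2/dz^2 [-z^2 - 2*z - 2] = -2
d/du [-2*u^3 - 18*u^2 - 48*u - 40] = -6*u^2 - 36*u - 48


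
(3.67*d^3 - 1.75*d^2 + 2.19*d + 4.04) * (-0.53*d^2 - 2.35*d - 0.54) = -1.9451*d^5 - 7.697*d^4 + 0.97*d^3 - 6.3427*d^2 - 10.6766*d - 2.1816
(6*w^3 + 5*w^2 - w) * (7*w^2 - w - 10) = 42*w^5 + 29*w^4 - 72*w^3 - 49*w^2 + 10*w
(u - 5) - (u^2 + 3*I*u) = -u^2 + u - 3*I*u - 5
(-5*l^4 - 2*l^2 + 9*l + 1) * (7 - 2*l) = 10*l^5 - 35*l^4 + 4*l^3 - 32*l^2 + 61*l + 7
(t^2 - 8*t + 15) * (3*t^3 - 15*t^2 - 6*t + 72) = 3*t^5 - 39*t^4 + 159*t^3 - 105*t^2 - 666*t + 1080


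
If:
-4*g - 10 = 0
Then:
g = -5/2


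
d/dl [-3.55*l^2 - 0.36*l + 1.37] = -7.1*l - 0.36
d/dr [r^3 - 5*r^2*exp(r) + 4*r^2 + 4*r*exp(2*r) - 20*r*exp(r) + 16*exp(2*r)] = -5*r^2*exp(r) + 3*r^2 + 8*r*exp(2*r) - 30*r*exp(r) + 8*r + 36*exp(2*r) - 20*exp(r)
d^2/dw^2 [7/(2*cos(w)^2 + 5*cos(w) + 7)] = 7*(-16*sin(w)^4 - 23*sin(w)^2 + 145*cos(w)/2 - 15*cos(3*w)/2 + 61)/(-2*sin(w)^2 + 5*cos(w) + 9)^3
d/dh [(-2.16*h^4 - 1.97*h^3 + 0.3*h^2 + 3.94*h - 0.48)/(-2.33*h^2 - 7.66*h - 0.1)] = (10.0656*h^5 + 54.2269*h^4 + 31.0444*h^3 + 7.4732*h^2 - 2.2968*h - 4.0708)/(5.4289*h^4 + 35.6956*h^3 + 59.1416*h^2 + 1.532*h + 0.01)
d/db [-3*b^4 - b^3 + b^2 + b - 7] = -12*b^3 - 3*b^2 + 2*b + 1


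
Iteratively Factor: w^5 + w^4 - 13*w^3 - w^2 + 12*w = (w - 1)*(w^4 + 2*w^3 - 11*w^2 - 12*w) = (w - 1)*(w + 4)*(w^3 - 2*w^2 - 3*w) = (w - 3)*(w - 1)*(w + 4)*(w^2 + w) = w*(w - 3)*(w - 1)*(w + 4)*(w + 1)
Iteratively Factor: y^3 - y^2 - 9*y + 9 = (y + 3)*(y^2 - 4*y + 3) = (y - 1)*(y + 3)*(y - 3)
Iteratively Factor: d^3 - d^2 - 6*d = (d - 3)*(d^2 + 2*d) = d*(d - 3)*(d + 2)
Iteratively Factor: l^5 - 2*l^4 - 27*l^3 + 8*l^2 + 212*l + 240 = (l + 2)*(l^4 - 4*l^3 - 19*l^2 + 46*l + 120) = (l - 4)*(l + 2)*(l^3 - 19*l - 30) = (l - 4)*(l + 2)^2*(l^2 - 2*l - 15) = (l - 4)*(l + 2)^2*(l + 3)*(l - 5)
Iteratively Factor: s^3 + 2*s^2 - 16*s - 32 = (s + 2)*(s^2 - 16) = (s - 4)*(s + 2)*(s + 4)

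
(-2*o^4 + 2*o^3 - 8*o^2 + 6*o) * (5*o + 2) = -10*o^5 + 6*o^4 - 36*o^3 + 14*o^2 + 12*o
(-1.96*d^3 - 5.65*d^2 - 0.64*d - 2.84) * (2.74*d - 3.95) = -5.3704*d^4 - 7.739*d^3 + 20.5639*d^2 - 5.2536*d + 11.218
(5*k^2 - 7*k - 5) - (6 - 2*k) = 5*k^2 - 5*k - 11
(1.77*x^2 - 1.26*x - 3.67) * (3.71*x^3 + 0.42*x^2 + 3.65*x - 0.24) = 6.5667*x^5 - 3.9312*x^4 - 7.6844*x^3 - 6.5652*x^2 - 13.0931*x + 0.8808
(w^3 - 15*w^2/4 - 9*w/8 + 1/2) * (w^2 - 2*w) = w^5 - 23*w^4/4 + 51*w^3/8 + 11*w^2/4 - w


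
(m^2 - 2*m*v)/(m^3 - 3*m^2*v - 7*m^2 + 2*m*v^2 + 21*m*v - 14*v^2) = m/(m^2 - m*v - 7*m + 7*v)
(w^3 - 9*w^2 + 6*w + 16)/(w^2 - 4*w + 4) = (w^2 - 7*w - 8)/(w - 2)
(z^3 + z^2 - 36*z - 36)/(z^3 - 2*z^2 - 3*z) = (z^2 - 36)/(z*(z - 3))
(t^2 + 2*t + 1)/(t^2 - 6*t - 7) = (t + 1)/(t - 7)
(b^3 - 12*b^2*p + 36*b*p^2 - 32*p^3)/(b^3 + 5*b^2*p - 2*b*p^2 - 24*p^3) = (b^2 - 10*b*p + 16*p^2)/(b^2 + 7*b*p + 12*p^2)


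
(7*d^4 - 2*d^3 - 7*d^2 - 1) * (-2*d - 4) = -14*d^5 - 24*d^4 + 22*d^3 + 28*d^2 + 2*d + 4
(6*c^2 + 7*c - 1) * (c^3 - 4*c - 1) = 6*c^5 + 7*c^4 - 25*c^3 - 34*c^2 - 3*c + 1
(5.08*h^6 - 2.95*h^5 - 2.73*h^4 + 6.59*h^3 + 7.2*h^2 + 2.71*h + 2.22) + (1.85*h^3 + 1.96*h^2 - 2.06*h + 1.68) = 5.08*h^6 - 2.95*h^5 - 2.73*h^4 + 8.44*h^3 + 9.16*h^2 + 0.65*h + 3.9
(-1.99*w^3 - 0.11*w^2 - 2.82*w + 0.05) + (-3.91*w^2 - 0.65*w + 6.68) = -1.99*w^3 - 4.02*w^2 - 3.47*w + 6.73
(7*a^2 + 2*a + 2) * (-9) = -63*a^2 - 18*a - 18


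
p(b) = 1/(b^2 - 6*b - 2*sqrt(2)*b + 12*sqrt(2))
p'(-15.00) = 0.00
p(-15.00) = 0.00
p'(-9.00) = 0.00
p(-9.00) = 0.01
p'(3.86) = 0.23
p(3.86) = -0.45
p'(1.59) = 0.19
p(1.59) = 0.18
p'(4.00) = 0.15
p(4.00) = -0.43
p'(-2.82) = 0.01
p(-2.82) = 0.02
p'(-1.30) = 0.01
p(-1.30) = 0.03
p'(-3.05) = 0.01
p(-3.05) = 0.02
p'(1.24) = 0.11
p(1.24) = 0.13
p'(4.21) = 0.07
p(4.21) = -0.40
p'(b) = (-2*b + 2*sqrt(2) + 6)/(b^2 - 6*b - 2*sqrt(2)*b + 12*sqrt(2))^2 = 2*(-b + sqrt(2) + 3)/(b^2 - 6*b - 2*sqrt(2)*b + 12*sqrt(2))^2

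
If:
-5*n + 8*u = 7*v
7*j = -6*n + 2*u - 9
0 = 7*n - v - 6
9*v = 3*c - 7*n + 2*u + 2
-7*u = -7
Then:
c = 184/81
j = -113/63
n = 25/27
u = 1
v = 13/27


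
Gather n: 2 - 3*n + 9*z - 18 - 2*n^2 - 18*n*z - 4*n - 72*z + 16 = -2*n^2 + n*(-18*z - 7) - 63*z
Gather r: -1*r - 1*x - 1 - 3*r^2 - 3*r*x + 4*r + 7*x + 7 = -3*r^2 + r*(3 - 3*x) + 6*x + 6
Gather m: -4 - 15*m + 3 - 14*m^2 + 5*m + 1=-14*m^2 - 10*m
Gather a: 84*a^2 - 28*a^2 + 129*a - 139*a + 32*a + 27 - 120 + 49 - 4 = 56*a^2 + 22*a - 48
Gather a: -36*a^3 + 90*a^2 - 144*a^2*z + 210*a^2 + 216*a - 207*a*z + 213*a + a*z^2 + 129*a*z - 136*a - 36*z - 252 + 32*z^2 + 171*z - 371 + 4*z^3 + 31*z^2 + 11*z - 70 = -36*a^3 + a^2*(300 - 144*z) + a*(z^2 - 78*z + 293) + 4*z^3 + 63*z^2 + 146*z - 693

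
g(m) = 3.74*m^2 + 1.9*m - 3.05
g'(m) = 7.48*m + 1.9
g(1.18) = 4.40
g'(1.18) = 10.73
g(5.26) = 110.42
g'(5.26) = 41.24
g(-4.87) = 76.40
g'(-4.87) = -34.53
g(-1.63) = 3.79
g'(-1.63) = -10.29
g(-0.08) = -3.18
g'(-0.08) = 1.30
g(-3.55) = 37.34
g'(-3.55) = -24.65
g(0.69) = 0.04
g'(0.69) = 7.06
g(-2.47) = 15.07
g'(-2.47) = -16.58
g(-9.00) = 282.79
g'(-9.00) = -65.42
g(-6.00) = 120.19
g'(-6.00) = -42.98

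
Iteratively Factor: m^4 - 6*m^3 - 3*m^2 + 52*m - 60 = (m - 5)*(m^3 - m^2 - 8*m + 12) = (m - 5)*(m - 2)*(m^2 + m - 6) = (m - 5)*(m - 2)^2*(m + 3)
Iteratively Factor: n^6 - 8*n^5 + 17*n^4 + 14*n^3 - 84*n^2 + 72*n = (n - 3)*(n^5 - 5*n^4 + 2*n^3 + 20*n^2 - 24*n) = (n - 3)*(n - 2)*(n^4 - 3*n^3 - 4*n^2 + 12*n) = n*(n - 3)*(n - 2)*(n^3 - 3*n^2 - 4*n + 12) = n*(n - 3)*(n - 2)*(n + 2)*(n^2 - 5*n + 6) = n*(n - 3)^2*(n - 2)*(n + 2)*(n - 2)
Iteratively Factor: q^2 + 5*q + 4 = (q + 4)*(q + 1)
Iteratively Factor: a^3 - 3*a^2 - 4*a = (a - 4)*(a^2 + a) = (a - 4)*(a + 1)*(a)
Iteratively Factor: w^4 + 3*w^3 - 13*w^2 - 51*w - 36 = (w + 1)*(w^3 + 2*w^2 - 15*w - 36) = (w + 1)*(w + 3)*(w^2 - w - 12) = (w - 4)*(w + 1)*(w + 3)*(w + 3)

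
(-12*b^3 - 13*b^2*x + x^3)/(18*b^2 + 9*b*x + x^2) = (-4*b^2 - 3*b*x + x^2)/(6*b + x)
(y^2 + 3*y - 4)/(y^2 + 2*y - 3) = (y + 4)/(y + 3)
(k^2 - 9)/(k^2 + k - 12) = (k + 3)/(k + 4)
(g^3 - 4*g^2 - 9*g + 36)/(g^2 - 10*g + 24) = (g^2 - 9)/(g - 6)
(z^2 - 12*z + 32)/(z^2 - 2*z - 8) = (z - 8)/(z + 2)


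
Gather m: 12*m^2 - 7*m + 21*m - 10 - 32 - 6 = 12*m^2 + 14*m - 48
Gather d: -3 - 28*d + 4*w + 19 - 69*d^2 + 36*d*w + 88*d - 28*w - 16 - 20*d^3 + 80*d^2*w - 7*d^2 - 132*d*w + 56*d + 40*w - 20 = -20*d^3 + d^2*(80*w - 76) + d*(116 - 96*w) + 16*w - 20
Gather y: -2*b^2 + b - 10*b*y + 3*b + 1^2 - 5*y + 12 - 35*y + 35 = -2*b^2 + 4*b + y*(-10*b - 40) + 48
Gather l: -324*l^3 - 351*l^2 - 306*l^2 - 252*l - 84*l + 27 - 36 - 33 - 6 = -324*l^3 - 657*l^2 - 336*l - 48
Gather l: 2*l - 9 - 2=2*l - 11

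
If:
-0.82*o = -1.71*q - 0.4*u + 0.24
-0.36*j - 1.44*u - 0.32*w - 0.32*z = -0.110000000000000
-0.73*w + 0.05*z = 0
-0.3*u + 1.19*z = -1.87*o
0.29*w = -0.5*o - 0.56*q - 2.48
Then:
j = 242.816603793181*z - 1328.95910732016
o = 53.3127538586515 - 10.4130899257759*z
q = 9.26193205212379*z - 52.0292445166531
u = 332.316165718928 - 60.9415938706698*z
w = 0.0684931506849315*z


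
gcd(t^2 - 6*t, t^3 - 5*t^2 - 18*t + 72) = t - 6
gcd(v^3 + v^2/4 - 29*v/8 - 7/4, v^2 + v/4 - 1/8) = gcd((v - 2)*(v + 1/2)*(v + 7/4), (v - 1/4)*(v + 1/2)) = v + 1/2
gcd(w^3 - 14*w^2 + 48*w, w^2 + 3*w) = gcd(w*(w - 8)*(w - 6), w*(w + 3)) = w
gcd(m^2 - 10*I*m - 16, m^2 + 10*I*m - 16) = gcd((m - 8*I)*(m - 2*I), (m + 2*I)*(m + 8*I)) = 1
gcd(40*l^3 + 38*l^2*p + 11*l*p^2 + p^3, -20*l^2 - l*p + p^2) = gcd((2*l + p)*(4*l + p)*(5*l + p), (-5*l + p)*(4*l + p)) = 4*l + p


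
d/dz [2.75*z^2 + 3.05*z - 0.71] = 5.5*z + 3.05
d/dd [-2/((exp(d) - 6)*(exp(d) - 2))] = 4*(exp(d) - 4)*exp(d)/((exp(d) - 6)^2*(exp(d) - 2)^2)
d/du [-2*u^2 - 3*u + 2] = -4*u - 3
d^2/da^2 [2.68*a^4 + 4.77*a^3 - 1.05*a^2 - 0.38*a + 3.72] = 32.16*a^2 + 28.62*a - 2.1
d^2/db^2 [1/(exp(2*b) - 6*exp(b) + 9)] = (4*exp(b) + 6)*exp(b)/(exp(4*b) - 12*exp(3*b) + 54*exp(2*b) - 108*exp(b) + 81)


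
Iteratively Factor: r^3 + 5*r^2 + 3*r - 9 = (r + 3)*(r^2 + 2*r - 3) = (r + 3)^2*(r - 1)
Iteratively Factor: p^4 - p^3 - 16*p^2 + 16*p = (p)*(p^3 - p^2 - 16*p + 16) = p*(p + 4)*(p^2 - 5*p + 4) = p*(p - 1)*(p + 4)*(p - 4)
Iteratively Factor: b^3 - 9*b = (b + 3)*(b^2 - 3*b) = b*(b + 3)*(b - 3)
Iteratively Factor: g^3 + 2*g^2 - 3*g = (g)*(g^2 + 2*g - 3) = g*(g - 1)*(g + 3)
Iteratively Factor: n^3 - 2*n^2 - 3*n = (n - 3)*(n^2 + n) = (n - 3)*(n + 1)*(n)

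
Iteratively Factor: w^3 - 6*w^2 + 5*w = (w - 1)*(w^2 - 5*w) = (w - 5)*(w - 1)*(w)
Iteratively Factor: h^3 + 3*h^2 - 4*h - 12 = (h + 3)*(h^2 - 4) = (h - 2)*(h + 3)*(h + 2)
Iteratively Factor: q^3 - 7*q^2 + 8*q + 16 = (q - 4)*(q^2 - 3*q - 4) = (q - 4)^2*(q + 1)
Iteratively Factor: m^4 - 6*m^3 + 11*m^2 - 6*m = (m)*(m^3 - 6*m^2 + 11*m - 6) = m*(m - 2)*(m^2 - 4*m + 3) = m*(m - 3)*(m - 2)*(m - 1)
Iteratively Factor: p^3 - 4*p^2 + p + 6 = (p + 1)*(p^2 - 5*p + 6) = (p - 3)*(p + 1)*(p - 2)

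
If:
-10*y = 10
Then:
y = -1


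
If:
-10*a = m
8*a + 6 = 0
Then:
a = -3/4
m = 15/2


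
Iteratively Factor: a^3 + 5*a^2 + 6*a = (a + 2)*(a^2 + 3*a) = (a + 2)*(a + 3)*(a)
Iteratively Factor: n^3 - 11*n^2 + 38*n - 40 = (n - 4)*(n^2 - 7*n + 10) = (n - 5)*(n - 4)*(n - 2)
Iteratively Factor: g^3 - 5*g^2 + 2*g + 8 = (g + 1)*(g^2 - 6*g + 8) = (g - 2)*(g + 1)*(g - 4)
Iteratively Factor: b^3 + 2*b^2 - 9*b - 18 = (b + 2)*(b^2 - 9) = (b + 2)*(b + 3)*(b - 3)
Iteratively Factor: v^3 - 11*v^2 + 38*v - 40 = (v - 2)*(v^2 - 9*v + 20) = (v - 5)*(v - 2)*(v - 4)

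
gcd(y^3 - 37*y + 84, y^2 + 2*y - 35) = y + 7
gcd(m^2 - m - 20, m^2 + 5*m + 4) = m + 4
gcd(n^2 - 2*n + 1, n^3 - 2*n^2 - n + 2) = n - 1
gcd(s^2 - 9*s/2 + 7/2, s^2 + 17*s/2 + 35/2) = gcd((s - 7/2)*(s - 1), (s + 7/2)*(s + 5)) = 1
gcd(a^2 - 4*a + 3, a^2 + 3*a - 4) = a - 1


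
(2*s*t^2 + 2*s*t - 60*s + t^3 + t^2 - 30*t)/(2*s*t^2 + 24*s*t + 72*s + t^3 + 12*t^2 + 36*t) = (t - 5)/(t + 6)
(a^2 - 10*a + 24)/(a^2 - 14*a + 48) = (a - 4)/(a - 8)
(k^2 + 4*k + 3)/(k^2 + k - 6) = (k + 1)/(k - 2)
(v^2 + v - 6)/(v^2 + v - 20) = (v^2 + v - 6)/(v^2 + v - 20)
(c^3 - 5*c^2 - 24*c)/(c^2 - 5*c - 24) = c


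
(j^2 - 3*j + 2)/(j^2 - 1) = (j - 2)/(j + 1)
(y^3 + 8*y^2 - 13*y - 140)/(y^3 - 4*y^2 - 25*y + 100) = (y + 7)/(y - 5)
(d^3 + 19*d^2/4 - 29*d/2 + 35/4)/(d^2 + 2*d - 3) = (4*d^2 + 23*d - 35)/(4*(d + 3))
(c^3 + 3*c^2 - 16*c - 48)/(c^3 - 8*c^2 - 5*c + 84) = (c + 4)/(c - 7)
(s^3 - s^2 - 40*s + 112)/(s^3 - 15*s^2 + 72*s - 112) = (s + 7)/(s - 7)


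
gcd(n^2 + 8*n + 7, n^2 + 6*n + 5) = n + 1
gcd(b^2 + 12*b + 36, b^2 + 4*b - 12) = b + 6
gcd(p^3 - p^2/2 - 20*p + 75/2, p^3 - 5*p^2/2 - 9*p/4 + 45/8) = p - 5/2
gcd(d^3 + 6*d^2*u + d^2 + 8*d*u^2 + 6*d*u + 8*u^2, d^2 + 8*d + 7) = d + 1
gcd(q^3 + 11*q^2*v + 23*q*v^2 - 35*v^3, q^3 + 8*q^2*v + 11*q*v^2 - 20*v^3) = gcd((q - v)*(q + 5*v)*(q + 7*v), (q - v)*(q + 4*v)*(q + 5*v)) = q^2 + 4*q*v - 5*v^2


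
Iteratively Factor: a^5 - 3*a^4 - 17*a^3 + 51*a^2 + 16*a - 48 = (a - 4)*(a^4 + a^3 - 13*a^2 - a + 12) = (a - 4)*(a + 4)*(a^3 - 3*a^2 - a + 3) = (a - 4)*(a - 3)*(a + 4)*(a^2 - 1) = (a - 4)*(a - 3)*(a + 1)*(a + 4)*(a - 1)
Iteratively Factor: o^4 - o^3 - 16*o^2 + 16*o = (o)*(o^3 - o^2 - 16*o + 16) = o*(o - 4)*(o^2 + 3*o - 4) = o*(o - 4)*(o - 1)*(o + 4)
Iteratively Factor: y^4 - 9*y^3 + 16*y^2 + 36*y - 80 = (y + 2)*(y^3 - 11*y^2 + 38*y - 40) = (y - 2)*(y + 2)*(y^2 - 9*y + 20) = (y - 4)*(y - 2)*(y + 2)*(y - 5)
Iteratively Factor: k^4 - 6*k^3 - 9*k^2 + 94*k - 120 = (k - 3)*(k^3 - 3*k^2 - 18*k + 40) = (k - 5)*(k - 3)*(k^2 + 2*k - 8) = (k - 5)*(k - 3)*(k - 2)*(k + 4)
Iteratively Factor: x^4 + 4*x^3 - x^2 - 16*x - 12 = (x + 2)*(x^3 + 2*x^2 - 5*x - 6) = (x + 2)*(x + 3)*(x^2 - x - 2) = (x - 2)*(x + 2)*(x + 3)*(x + 1)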